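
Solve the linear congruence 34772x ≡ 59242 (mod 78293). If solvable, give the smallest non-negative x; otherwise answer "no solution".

48650

First find gcd(34772, 78293):
78293 = 2×34772 + 8749
34772 = 3×8749 + 8525
8749 = 1×8525 + 224
8525 = 38×224 + 13
224 = 17×13 + 3
13 = 4×3 + 1
3 = 3×1 + 0
gcd = 1, so a unique solution mod 78293 exists.
Back-substitute for the Bézout coefficients:
1 = 13 − 4·3
1 = −4·224 + 69·13
1 = 69·8525 − 2626·224
1 = −2626·8749 + 2695·8525
1 = 2695·34772 − 10711·8749
1 = −10711·78293 + 24117·34772
So 34772·(24117) ≡ 1 (mod 78293), giving 34772⁻¹ ≡ 24117.
x ≡ 34772⁻¹·59242 ≡ 24117·59242 ≡ 48650 (mod 78293).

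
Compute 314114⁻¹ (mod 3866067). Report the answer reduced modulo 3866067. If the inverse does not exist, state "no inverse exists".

1090586

Run Euclid on (3866067, 314114):
3866067 = 12·314114 + 96699
314114 = 3·96699 + 24017
96699 = 4·24017 + 631
24017 = 38·631 + 39
631 = 16·39 + 7
39 = 5·7 + 4
7 = 1·4 + 3
4 = 1·3 + 1
3 = 3·1 + 0
gcd = 1, so the inverse exists. Back-substitute:
1 = 4 − 3
1 = −7 + 2·4
1 = 2·39 − 11·7
1 = −11·631 + 178·39
1 = 178·24017 − 6775·631
1 = −6775·96699 + 27278·24017
1 = 27278·314114 − 88609·96699
1 = −88609·3866067 + 1090586·314114
So 314114·1090586 ≡ 1 (mod 3866067).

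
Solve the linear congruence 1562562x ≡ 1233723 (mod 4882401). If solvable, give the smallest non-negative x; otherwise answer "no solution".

gcd(1562562, 4882401):
4882401 = 3×1562562 + 194715
1562562 = 8×194715 + 4842
194715 = 40×4842 + 1035
4842 = 4×1035 + 702
1035 = 1×702 + 333
702 = 2×333 + 36
333 = 9×36 + 9
36 = 4×9 + 0
gcd = 9, but 9 ∤ 1233723, so the congruence has no solution.

no solution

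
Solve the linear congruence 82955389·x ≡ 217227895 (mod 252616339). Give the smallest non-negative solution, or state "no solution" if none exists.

113199291

First find gcd(82955389, 252616339):
252616339 = 3*82955389 + 3750172
82955389 = 22*3750172 + 451605
3750172 = 8*451605 + 137332
451605 = 3*137332 + 39609
137332 = 3*39609 + 18505
39609 = 2*18505 + 2599
18505 = 7*2599 + 312
2599 = 8*312 + 103
312 = 3*103 + 3
103 = 34*3 + 1
3 = 3*1 + 0
gcd = 1, so a unique solution mod 252616339 exists.
Back-substitute for the Bézout coefficients:
1 = 103 − 34·3
1 = −34·312 + 103·103
1 = 103·2599 − 858·312
1 = −858·18505 + 6109·2599
1 = 6109·39609 − 13076·18505
1 = −13076·137332 + 45337·39609
1 = 45337·451605 − 149087·137332
1 = −149087·3750172 + 1238033·451605
1 = 1238033·82955389 − 27385813·3750172
1 = −27385813·252616339 + 83395472·82955389
So 82955389·(83395472) ≡ 1 (mod 252616339), giving 82955389⁻¹ ≡ 83395472.
x ≡ 82955389⁻¹·217227895 ≡ 83395472·217227895 ≡ 113199291 (mod 252616339).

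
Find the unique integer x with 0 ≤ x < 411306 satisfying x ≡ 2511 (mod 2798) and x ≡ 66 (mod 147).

279513

Write x = 2511 + 2798·k. Then 2798·k ≡ 66 − 2511 ≡ 54 (mod 147).
Need 2798⁻¹ mod 147. Extended Euclid on (147, 5):
147 = 29*5 + 2
5 = 2*2 + 1
2 = 2*1 + 0
Back-substitute:
1 = 5 − 2·2
1 = −2·147 + 59·5
2798⁻¹ ≡ 59 (mod 147), so k ≡ 59·54 ≡ 99 (mod 147).
x = 2511 + 2798·99 = 279513.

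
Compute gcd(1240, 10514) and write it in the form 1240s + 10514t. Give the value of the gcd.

Apply Euclid's algorithm to 10514 and 1240:
10514 = 8·1240 + 594
1240 = 2·594 + 52
594 = 11·52 + 22
52 = 2·22 + 8
22 = 2·8 + 6
8 = 1·6 + 2
6 = 3·2 + 0
gcd(1240, 10514) = 2.
Express as a combination:
2 = 8 − 6
2 = −22 + 3·8
2 = 3·52 − 7·22
2 = −7·594 + 80·52
2 = 80·1240 − 167·594
2 = −167·10514 + 1416·1240
So 2 = (-167)·10514 + (1416)·1240.

2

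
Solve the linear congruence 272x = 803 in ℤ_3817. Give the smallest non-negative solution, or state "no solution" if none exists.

First find gcd(272, 3817):
3817 = 14*272 + 9
272 = 30*9 + 2
9 = 4*2 + 1
2 = 2*1 + 0
gcd = 1, so a unique solution mod 3817 exists.
Back-substitute for the Bézout coefficients:
1 = 9 − 4·2
1 = −4·272 + 121·9
1 = 121·3817 − 1698·272
So 272·(-1698) ≡ 1 (mod 3817), giving 272⁻¹ ≡ 2119.
x ≡ 272⁻¹·803 ≡ 2119·803 ≡ 2992 (mod 3817).

2992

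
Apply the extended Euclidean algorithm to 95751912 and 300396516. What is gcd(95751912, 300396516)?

12

Repeated division:
300396516 = 3×95751912 + 13140780
95751912 = 7×13140780 + 3766452
13140780 = 3×3766452 + 1841424
3766452 = 2×1841424 + 83604
1841424 = 22×83604 + 2136
83604 = 39×2136 + 300
2136 = 7×300 + 36
300 = 8×36 + 12
36 = 3×12 + 0
gcd(95751912, 300396516) = 12.
Back-substituting:
12 = 300 − 8·36
12 = −8·2136 + 57·300
12 = 57·83604 − 2231·2136
12 = −2231·1841424 + 49139·83604
12 = 49139·3766452 − 100509·1841424
12 = −100509·13140780 + 350666·3766452
12 = 350666·95751912 − 2555171·13140780
12 = −2555171·300396516 + 8016179·95751912
So 12 = (-2555171)·300396516 + (8016179)·95751912.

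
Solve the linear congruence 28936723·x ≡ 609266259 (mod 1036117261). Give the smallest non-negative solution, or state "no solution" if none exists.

180530958

First find gcd(28936723, 1036117261):
1036117261 = 35·28936723 + 23331956
28936723 = 1·23331956 + 5604767
23331956 = 4·5604767 + 912888
5604767 = 6·912888 + 127439
912888 = 7·127439 + 20815
127439 = 6·20815 + 2549
20815 = 8·2549 + 423
2549 = 6·423 + 11
423 = 38·11 + 5
11 = 2·5 + 1
5 = 5·1 + 0
gcd = 1, so a unique solution mod 1036117261 exists.
Back-substitute for the Bézout coefficients:
1 = 11 − 2·5
1 = −2·423 + 77·11
1 = 77·2549 − 464·423
1 = −464·20815 + 3789·2549
1 = 3789·127439 − 23198·20815
1 = −23198·912888 + 166175·127439
1 = 166175·5604767 − 1020248·912888
1 = −1020248·23331956 + 4247167·5604767
1 = 4247167·28936723 − 5267415·23331956
1 = −5267415·1036117261 + 188606692·28936723
So 28936723·(188606692) ≡ 1 (mod 1036117261), giving 28936723⁻¹ ≡ 188606692.
x ≡ 28936723⁻¹·609266259 ≡ 188606692·609266259 ≡ 180530958 (mod 1036117261).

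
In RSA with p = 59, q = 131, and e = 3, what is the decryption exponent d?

5027

φ(n) = (p−1)(q−1) = 58·130 = 7540.
Need d with 3·d ≡ 1 (mod 7540). Apply the extended Euclidean algorithm:
7540 = 2513*3 + 1
3 = 3*1 + 0
Back-substitute:
1 = 7540 − 2513·3
So 3·(-2513) ≡ 1 (mod 7540), hence d ≡ -2513 ≡ 5027 (mod 7540).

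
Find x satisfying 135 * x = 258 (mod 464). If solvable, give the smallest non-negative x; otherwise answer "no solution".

270

First find gcd(135, 464):
464 = 3×135 + 59
135 = 2×59 + 17
59 = 3×17 + 8
17 = 2×8 + 1
8 = 8×1 + 0
gcd = 1, so a unique solution mod 464 exists.
Back-substitute for the Bézout coefficients:
1 = 17 − 2·8
1 = −2·59 + 7·17
1 = 7·135 − 16·59
1 = −16·464 + 55·135
So 135·(55) ≡ 1 (mod 464), giving 135⁻¹ ≡ 55.
x ≡ 135⁻¹·258 ≡ 55·258 ≡ 270 (mod 464).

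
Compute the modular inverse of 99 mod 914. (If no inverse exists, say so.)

Extended Euclidean algorithm:
914 = 9×99 + 23
99 = 4×23 + 7
23 = 3×7 + 2
7 = 3×2 + 1
2 = 2×1 + 0
Since gcd(99, 914) = 1, back-substitute to write 1 as a combination:
1 = 7 − 3·2
1 = −3·23 + 10·7
1 = 10·99 − 43·23
1 = −43·914 + 397·99
So 99·397 ≡ 1 (mod 914).

397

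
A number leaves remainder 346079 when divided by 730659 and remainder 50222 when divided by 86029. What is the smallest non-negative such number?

22248181970

Write x = 346079 + 730659·k. Then 730659·k ≡ 50222 − 346079 ≡ 48259 (mod 86029).
Need 730659⁻¹ mod 86029. Extended Euclid on (86029, 42427):
86029 = 2×42427 + 1175
42427 = 36×1175 + 127
1175 = 9×127 + 32
127 = 3×32 + 31
32 = 1×31 + 1
31 = 31×1 + 0
Back-substitute:
1 = 32 − 31
1 = −127 + 4·32
1 = 4·1175 − 37·127
1 = −37·42427 + 1336·1175
1 = 1336·86029 − 2709·42427
730659⁻¹ ≡ 83320 (mod 86029), so k ≡ 83320·48259 ≡ 30449 (mod 86029).
x = 346079 + 730659·30449 = 22248181970.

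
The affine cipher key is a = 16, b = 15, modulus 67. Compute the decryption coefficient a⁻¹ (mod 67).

Apply the Euclidean algorithm to 67 and 16:
67 = 4*16 + 3
16 = 5*3 + 1
3 = 3*1 + 0
gcd = 1, so the inverse exists. Back-substitute:
1 = 16 − 5·3
1 = −5·67 + 21·16
So 16·21 ≡ 1 (mod 67).

21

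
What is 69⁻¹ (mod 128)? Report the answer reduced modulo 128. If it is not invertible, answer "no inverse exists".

13

Extended Euclidean algorithm:
128 = 1×69 + 59
69 = 1×59 + 10
59 = 5×10 + 9
10 = 1×9 + 1
9 = 9×1 + 0
Since gcd(69, 128) = 1, back-substitute to write 1 as a combination:
1 = 10 − 9
1 = −59 + 6·10
1 = 6·69 − 7·59
1 = −7·128 + 13·69
So 69·13 ≡ 1 (mod 128).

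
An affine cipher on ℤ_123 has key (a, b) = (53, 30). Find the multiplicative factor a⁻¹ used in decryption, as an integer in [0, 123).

Run Euclid on (123, 53):
123 = 2×53 + 17
53 = 3×17 + 2
17 = 8×2 + 1
2 = 2×1 + 0
Since gcd(53, 123) = 1, back-substitute to write 1 as a combination:
1 = 17 − 8·2
1 = −8·53 + 25·17
1 = 25·123 − 58·53
So 53·(-58) ≡ 1 (mod 123), and -58 ≡ 65 (mod 123).

65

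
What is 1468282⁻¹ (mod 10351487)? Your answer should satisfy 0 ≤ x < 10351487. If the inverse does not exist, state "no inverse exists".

Run Euclid on (10351487, 1468282):
10351487 = 7*1468282 + 73513
1468282 = 19*73513 + 71535
73513 = 1*71535 + 1978
71535 = 36*1978 + 327
1978 = 6*327 + 16
327 = 20*16 + 7
16 = 2*7 + 2
7 = 3*2 + 1
2 = 2*1 + 0
gcd = 1, so the inverse exists. Back-substitute:
1 = 7 − 3·2
1 = −3·16 + 7·7
1 = 7·327 − 143·16
1 = −143·1978 + 865·327
1 = 865·71535 − 31283·1978
1 = −31283·73513 + 32148·71535
1 = 32148·1468282 − 642095·73513
1 = −642095·10351487 + 4526813·1468282
So 1468282·4526813 ≡ 1 (mod 10351487).

4526813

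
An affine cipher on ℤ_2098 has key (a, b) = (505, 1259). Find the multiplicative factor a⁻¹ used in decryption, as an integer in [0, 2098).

Extended Euclidean algorithm:
2098 = 4×505 + 78
505 = 6×78 + 37
78 = 2×37 + 4
37 = 9×4 + 1
4 = 4×1 + 0
gcd = 1, so the inverse exists. Back-substitute:
1 = 37 − 9·4
1 = −9·78 + 19·37
1 = 19·505 − 123·78
1 = −123·2098 + 511·505
So 505·511 ≡ 1 (mod 2098).

511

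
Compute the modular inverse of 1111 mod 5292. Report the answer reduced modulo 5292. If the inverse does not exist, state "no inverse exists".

gcd(5292, 1111) by repeated division:
5292 = 4·1111 + 848
1111 = 1·848 + 263
848 = 3·263 + 59
263 = 4·59 + 27
59 = 2·27 + 5
27 = 5·5 + 2
5 = 2·2 + 1
2 = 2·1 + 0
Since gcd(1111, 5292) = 1, back-substitute to write 1 as a combination:
1 = 5 − 2·2
1 = −2·27 + 11·5
1 = 11·59 − 24·27
1 = −24·263 + 107·59
1 = 107·848 − 345·263
1 = −345·1111 + 452·848
1 = 452·5292 − 2153·1111
Thus 1111·(-2153) ≡ 1 (mod 5292); reducing, -2153 mod 5292 = 3139.

3139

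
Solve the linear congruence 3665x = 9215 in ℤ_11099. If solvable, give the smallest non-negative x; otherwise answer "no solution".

First find gcd(3665, 11099):
11099 = 3*3665 + 104
3665 = 35*104 + 25
104 = 4*25 + 4
25 = 6*4 + 1
4 = 4*1 + 0
gcd = 1, so a unique solution mod 11099 exists.
Back-substitute for the Bézout coefficients:
1 = 25 − 6·4
1 = −6·104 + 25·25
1 = 25·3665 − 881·104
1 = −881·11099 + 2668·3665
So 3665·(2668) ≡ 1 (mod 11099), giving 3665⁻¹ ≡ 2668.
x ≡ 3665⁻¹·9215 ≡ 2668·9215 ≡ 1335 (mod 11099).

1335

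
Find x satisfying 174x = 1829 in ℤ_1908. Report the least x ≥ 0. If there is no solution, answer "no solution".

no solution

gcd(174, 1908):
1908 = 10×174 + 168
174 = 1×168 + 6
168 = 28×6 + 0
gcd = 6, but 6 ∤ 1829, so the congruence has no solution.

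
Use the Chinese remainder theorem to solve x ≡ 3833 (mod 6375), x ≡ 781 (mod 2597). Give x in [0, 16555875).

Write x = 3833 + 6375·k. Then 6375·k ≡ 781 − 3833 ≡ 2142 (mod 2597).
Need 6375⁻¹ mod 2597. Extended Euclid on (2597, 1181):
2597 = 2×1181 + 235
1181 = 5×235 + 6
235 = 39×6 + 1
6 = 6×1 + 0
Back-substitute:
1 = 235 − 39·6
1 = −39·1181 + 196·235
1 = 196·2597 − 431·1181
6375⁻¹ ≡ 2166 (mod 2597), so k ≡ 2166·2142 ≡ 1330 (mod 2597).
x = 3833 + 6375·1330 = 8482583.

8482583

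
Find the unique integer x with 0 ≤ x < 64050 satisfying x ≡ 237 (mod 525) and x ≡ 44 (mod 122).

51162

Write x = 237 + 525·k. Then 525·k ≡ 44 − 237 ≡ 51 (mod 122).
Need 525⁻¹ mod 122. Extended Euclid on (122, 37):
122 = 3×37 + 11
37 = 3×11 + 4
11 = 2×4 + 3
4 = 1×3 + 1
3 = 3×1 + 0
Back-substitute:
1 = 4 − 3
1 = −11 + 3·4
1 = 3·37 − 10·11
1 = −10·122 + 33·37
525⁻¹ ≡ 33 (mod 122), so k ≡ 33·51 ≡ 97 (mod 122).
x = 237 + 525·97 = 51162.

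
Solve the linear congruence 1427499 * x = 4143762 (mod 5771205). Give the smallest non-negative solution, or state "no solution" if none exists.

251098

First find gcd(1427499, 5771205):
5771205 = 4·1427499 + 61209
1427499 = 23·61209 + 19692
61209 = 3·19692 + 2133
19692 = 9·2133 + 495
2133 = 4·495 + 153
495 = 3·153 + 36
153 = 4·36 + 9
36 = 4·9 + 0
gcd = 9 and 9 | 4143762, so solutions exist. Divide through by 9: 158611x ≡ 460418 (mod 641245).
Now find 158611⁻¹ mod 641245:
641245 = 4*158611 + 6801
158611 = 23*6801 + 2188
6801 = 3*2188 + 237
2188 = 9*237 + 55
237 = 4*55 + 17
55 = 3*17 + 4
17 = 4*4 + 1
4 = 4*1 + 0
Back-substitute:
1 = 17 − 4·4
1 = −4·55 + 13·17
1 = 13·237 − 56·55
1 = −56·2188 + 517·237
1 = 517·6801 − 1607·2188
1 = −1607·158611 + 37478·6801
1 = 37478·641245 − 151519·158611
So 158611·(-151519) ≡ 1 (mod 641245), i.e. 158611⁻¹ ≡ 489726.
Then x ≡ 489726·460418 ≡ 251098 (mod 641245); the smallest non-negative solution is x = 251098.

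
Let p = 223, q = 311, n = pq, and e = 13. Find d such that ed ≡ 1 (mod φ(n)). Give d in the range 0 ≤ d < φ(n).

37057

φ(n) = (p−1)(q−1) = 222·310 = 68820.
Need d with 13·d ≡ 1 (mod 68820). Apply the extended Euclidean algorithm:
68820 = 5293×13 + 11
13 = 1×11 + 2
11 = 5×2 + 1
2 = 2×1 + 0
Back-substitute:
1 = 11 − 5·2
1 = −5·13 + 6·11
1 = 6·68820 − 31763·13
So 13·(-31763) ≡ 1 (mod 68820), hence d ≡ -31763 ≡ 37057 (mod 68820).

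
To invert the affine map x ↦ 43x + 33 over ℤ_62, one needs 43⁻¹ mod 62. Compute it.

13

Apply the Euclidean algorithm to 62 and 43:
62 = 1·43 + 19
43 = 2·19 + 5
19 = 3·5 + 4
5 = 1·4 + 1
4 = 4·1 + 0
Since gcd(43, 62) = 1, back-substitute to write 1 as a combination:
1 = 5 − 4
1 = −19 + 4·5
1 = 4·43 − 9·19
1 = −9·62 + 13·43
So 43·13 ≡ 1 (mod 62).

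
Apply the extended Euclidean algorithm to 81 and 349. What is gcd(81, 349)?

1

Repeated division:
349 = 4·81 + 25
81 = 3·25 + 6
25 = 4·6 + 1
6 = 6·1 + 0
gcd(81, 349) = 1.
Working backward:
1 = 25 − 4·6
1 = −4·81 + 13·25
1 = 13·349 − 56·81
So 1 = (13)·349 + (-56)·81.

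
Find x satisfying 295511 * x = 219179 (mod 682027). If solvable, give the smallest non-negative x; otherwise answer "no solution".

588747

First find gcd(295511, 682027):
682027 = 2×295511 + 91005
295511 = 3×91005 + 22496
91005 = 4×22496 + 1021
22496 = 22×1021 + 34
1021 = 30×34 + 1
34 = 34×1 + 0
gcd = 1, so a unique solution mod 682027 exists.
Back-substitute for the Bézout coefficients:
1 = 1021 − 30·34
1 = −30·22496 + 661·1021
1 = 661·91005 − 2674·22496
1 = −2674·295511 + 8683·91005
1 = 8683·682027 − 20040·295511
So 295511·(-20040) ≡ 1 (mod 682027), giving 295511⁻¹ ≡ 661987.
x ≡ 295511⁻¹·219179 ≡ 661987·219179 ≡ 588747 (mod 682027).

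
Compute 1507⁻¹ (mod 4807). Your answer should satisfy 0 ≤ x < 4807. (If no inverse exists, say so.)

Compute gcd(1507, 4807):
4807 = 3*1507 + 286
1507 = 5*286 + 77
286 = 3*77 + 55
77 = 1*55 + 22
55 = 2*22 + 11
22 = 2*11 + 0
gcd(1507, 4807) = 11 ≠ 1, so 1507 has no multiplicative inverse modulo 4807.

no inverse exists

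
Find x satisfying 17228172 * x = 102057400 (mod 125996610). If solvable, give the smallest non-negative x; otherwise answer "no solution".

no solution

gcd(17228172, 125996610):
125996610 = 7*17228172 + 5399406
17228172 = 3*5399406 + 1029954
5399406 = 5*1029954 + 249636
1029954 = 4*249636 + 31410
249636 = 7*31410 + 29766
31410 = 1*29766 + 1644
29766 = 18*1644 + 174
1644 = 9*174 + 78
174 = 2*78 + 18
78 = 4*18 + 6
18 = 3*6 + 0
gcd = 6, but 6 ∤ 102057400, so the congruence has no solution.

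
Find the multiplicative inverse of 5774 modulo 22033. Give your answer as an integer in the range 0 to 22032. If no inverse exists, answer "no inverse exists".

912

Run Euclid on (22033, 5774):
22033 = 3×5774 + 4711
5774 = 1×4711 + 1063
4711 = 4×1063 + 459
1063 = 2×459 + 145
459 = 3×145 + 24
145 = 6×24 + 1
24 = 24×1 + 0
Since gcd(5774, 22033) = 1, back-substitute to write 1 as a combination:
1 = 145 − 6·24
1 = −6·459 + 19·145
1 = 19·1063 − 44·459
1 = −44·4711 + 195·1063
1 = 195·5774 − 239·4711
1 = −239·22033 + 912·5774
So 5774·912 ≡ 1 (mod 22033).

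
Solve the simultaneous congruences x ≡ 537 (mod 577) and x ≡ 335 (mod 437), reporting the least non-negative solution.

Write x = 537 + 577·k. Then 577·k ≡ 335 − 537 ≡ 235 (mod 437).
Need 577⁻¹ mod 437. Extended Euclid on (437, 140):
437 = 3*140 + 17
140 = 8*17 + 4
17 = 4*4 + 1
4 = 4*1 + 0
Back-substitute:
1 = 17 − 4·4
1 = −4·140 + 33·17
1 = 33·437 − 103·140
577⁻¹ ≡ 334 (mod 437), so k ≡ 334·235 ≡ 267 (mod 437).
x = 537 + 577·267 = 154596.

154596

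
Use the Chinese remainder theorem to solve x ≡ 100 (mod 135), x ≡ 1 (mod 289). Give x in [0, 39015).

36415

Write x = 100 + 135·k. Then 135·k ≡ 1 − 100 ≡ 190 (mod 289).
Need 135⁻¹ mod 289. Extended Euclid on (289, 135):
289 = 2*135 + 19
135 = 7*19 + 2
19 = 9*2 + 1
2 = 2*1 + 0
Back-substitute:
1 = 19 − 9·2
1 = −9·135 + 64·19
1 = 64·289 − 137·135
135⁻¹ ≡ 152 (mod 289), so k ≡ 152·190 ≡ 269 (mod 289).
x = 100 + 135·269 = 36415.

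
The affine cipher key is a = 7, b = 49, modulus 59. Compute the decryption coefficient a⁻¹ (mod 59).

gcd(59, 7) by repeated division:
59 = 8*7 + 3
7 = 2*3 + 1
3 = 3*1 + 0
gcd = 1, so the inverse exists. Back-substitute:
1 = 7 − 2·3
1 = −2·59 + 17·7
So 7·17 ≡ 1 (mod 59).

17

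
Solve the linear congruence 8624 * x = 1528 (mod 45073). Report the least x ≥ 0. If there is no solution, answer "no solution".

no solution

gcd(8624, 45073):
45073 = 5*8624 + 1953
8624 = 4*1953 + 812
1953 = 2*812 + 329
812 = 2*329 + 154
329 = 2*154 + 21
154 = 7*21 + 7
21 = 3*7 + 0
gcd = 7, but 7 ∤ 1528, so the congruence has no solution.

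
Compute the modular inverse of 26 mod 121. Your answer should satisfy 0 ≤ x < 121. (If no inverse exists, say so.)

gcd(121, 26) by repeated division:
121 = 4×26 + 17
26 = 1×17 + 9
17 = 1×9 + 8
9 = 1×8 + 1
8 = 8×1 + 0
gcd = 1, so the inverse exists. Back-substitute:
1 = 9 − 8
1 = −17 + 2·9
1 = 2·26 − 3·17
1 = −3·121 + 14·26
So 26·14 ≡ 1 (mod 121).

14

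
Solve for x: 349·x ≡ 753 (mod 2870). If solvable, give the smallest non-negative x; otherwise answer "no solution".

First find gcd(349, 2870):
2870 = 8·349 + 78
349 = 4·78 + 37
78 = 2·37 + 4
37 = 9·4 + 1
4 = 4·1 + 0
gcd = 1, so a unique solution mod 2870 exists.
Back-substitute for the Bézout coefficients:
1 = 37 − 9·4
1 = −9·78 + 19·37
1 = 19·349 − 85·78
1 = −85·2870 + 699·349
So 349·(699) ≡ 1 (mod 2870), giving 349⁻¹ ≡ 699.
x ≡ 349⁻¹·753 ≡ 699·753 ≡ 1137 (mod 2870).

1137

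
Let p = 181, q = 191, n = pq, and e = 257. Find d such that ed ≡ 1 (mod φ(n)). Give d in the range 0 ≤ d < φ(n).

3593

φ(n) = (p−1)(q−1) = 180·190 = 34200.
Need d with 257·d ≡ 1 (mod 34200). Apply the extended Euclidean algorithm:
34200 = 133·257 + 19
257 = 13·19 + 10
19 = 1·10 + 9
10 = 1·9 + 1
9 = 9·1 + 0
Back-substitute:
1 = 10 − 9
1 = −19 + 2·10
1 = 2·257 − 27·19
1 = −27·34200 + 3593·257
So 257·3593 ≡ 1 (mod 34200), hence d = 3593.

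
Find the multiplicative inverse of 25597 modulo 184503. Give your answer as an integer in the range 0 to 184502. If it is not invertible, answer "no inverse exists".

no inverse exists

Euclidean algorithm on 184503, 25597:
184503 = 7×25597 + 5324
25597 = 4×5324 + 4301
5324 = 1×4301 + 1023
4301 = 4×1023 + 209
1023 = 4×209 + 187
209 = 1×187 + 22
187 = 8×22 + 11
22 = 2×11 + 0
Since gcd = 11 > 1, 25597 is not a unit mod 184503.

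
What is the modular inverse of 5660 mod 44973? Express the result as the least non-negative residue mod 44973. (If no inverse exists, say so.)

18458

Extended Euclidean algorithm:
44973 = 7×5660 + 5353
5660 = 1×5353 + 307
5353 = 17×307 + 134
307 = 2×134 + 39
134 = 3×39 + 17
39 = 2×17 + 5
17 = 3×5 + 2
5 = 2×2 + 1
2 = 2×1 + 0
gcd = 1, so the inverse exists. Back-substitute:
1 = 5 − 2·2
1 = −2·17 + 7·5
1 = 7·39 − 16·17
1 = −16·134 + 55·39
1 = 55·307 − 126·134
1 = −126·5353 + 2197·307
1 = 2197·5660 − 2323·5353
1 = −2323·44973 + 18458·5660
So 5660·18458 ≡ 1 (mod 44973).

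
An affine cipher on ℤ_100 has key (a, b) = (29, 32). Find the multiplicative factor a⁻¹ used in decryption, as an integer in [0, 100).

Apply the Euclidean algorithm to 100 and 29:
100 = 3*29 + 13
29 = 2*13 + 3
13 = 4*3 + 1
3 = 3*1 + 0
Since gcd(29, 100) = 1, back-substitute to write 1 as a combination:
1 = 13 − 4·3
1 = −4·29 + 9·13
1 = 9·100 − 31·29
Hence 29⁻¹ ≡ -31 ≡ 69 (mod 100).

69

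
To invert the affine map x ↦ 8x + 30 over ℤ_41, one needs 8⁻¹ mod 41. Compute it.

36

Extended Euclidean algorithm:
41 = 5×8 + 1
8 = 8×1 + 0
Since gcd(8, 41) = 1, back-substitute to write 1 as a combination:
1 = 41 − 5·8
Hence 8⁻¹ ≡ -5 ≡ 36 (mod 41).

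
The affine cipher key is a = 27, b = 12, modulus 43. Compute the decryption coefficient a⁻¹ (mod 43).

Run Euclid on (43, 27):
43 = 1×27 + 16
27 = 1×16 + 11
16 = 1×11 + 5
11 = 2×5 + 1
5 = 5×1 + 0
gcd = 1, so the inverse exists. Back-substitute:
1 = 11 − 2·5
1 = −2·16 + 3·11
1 = 3·27 − 5·16
1 = −5·43 + 8·27
So 27·8 ≡ 1 (mod 43).

8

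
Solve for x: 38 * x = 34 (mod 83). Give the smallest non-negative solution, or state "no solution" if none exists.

First find gcd(38, 83):
83 = 2×38 + 7
38 = 5×7 + 3
7 = 2×3 + 1
3 = 3×1 + 0
gcd = 1, so a unique solution mod 83 exists.
Back-substitute for the Bézout coefficients:
1 = 7 − 2·3
1 = −2·38 + 11·7
1 = 11·83 − 24·38
So 38·(-24) ≡ 1 (mod 83), giving 38⁻¹ ≡ 59.
x ≡ 38⁻¹·34 ≡ 59·34 ≡ 14 (mod 83).

14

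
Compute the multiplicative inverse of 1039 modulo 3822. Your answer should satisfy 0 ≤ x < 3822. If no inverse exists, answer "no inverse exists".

103

gcd(3822, 1039) by repeated division:
3822 = 3*1039 + 705
1039 = 1*705 + 334
705 = 2*334 + 37
334 = 9*37 + 1
37 = 37*1 + 0
Since gcd(1039, 3822) = 1, back-substitute to write 1 as a combination:
1 = 334 − 9·37
1 = −9·705 + 19·334
1 = 19·1039 − 28·705
1 = −28·3822 + 103·1039
So 1039·103 ≡ 1 (mod 3822).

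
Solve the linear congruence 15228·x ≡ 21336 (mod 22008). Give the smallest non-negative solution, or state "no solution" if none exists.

896

First find gcd(15228, 22008):
22008 = 1·15228 + 6780
15228 = 2·6780 + 1668
6780 = 4·1668 + 108
1668 = 15·108 + 48
108 = 2·48 + 12
48 = 4·12 + 0
gcd = 12 and 12 | 21336, so solutions exist. Divide through by 12: 1269x ≡ 1778 (mod 1834).
Now find 1269⁻¹ mod 1834:
1834 = 1*1269 + 565
1269 = 2*565 + 139
565 = 4*139 + 9
139 = 15*9 + 4
9 = 2*4 + 1
4 = 4*1 + 0
Back-substitute:
1 = 9 − 2·4
1 = −2·139 + 31·9
1 = 31·565 − 126·139
1 = −126·1269 + 283·565
1 = 283·1834 − 409·1269
So 1269·(-409) ≡ 1 (mod 1834), i.e. 1269⁻¹ ≡ 1425.
Then x ≡ 1425·1778 ≡ 896 (mod 1834); the smallest non-negative solution is x = 896.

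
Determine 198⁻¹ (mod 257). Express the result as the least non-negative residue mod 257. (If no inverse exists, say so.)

gcd(257, 198) by repeated division:
257 = 1×198 + 59
198 = 3×59 + 21
59 = 2×21 + 17
21 = 1×17 + 4
17 = 4×4 + 1
4 = 4×1 + 0
The gcd is 1. Working backward:
1 = 17 − 4·4
1 = −4·21 + 5·17
1 = 5·59 − 14·21
1 = −14·198 + 47·59
1 = 47·257 − 61·198
Hence 198⁻¹ ≡ -61 ≡ 196 (mod 257).

196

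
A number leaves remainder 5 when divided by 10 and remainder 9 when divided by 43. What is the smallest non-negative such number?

Write x = 5 + 10·k. Then 10·k ≡ 9 − 5 ≡ 4 (mod 43).
Need 10⁻¹ mod 43. Extended Euclid on (43, 10):
43 = 4·10 + 3
10 = 3·3 + 1
3 = 3·1 + 0
Back-substitute:
1 = 10 − 3·3
1 = −3·43 + 13·10
10⁻¹ ≡ 13 (mod 43), so k ≡ 13·4 ≡ 9 (mod 43).
x = 5 + 10·9 = 95.

95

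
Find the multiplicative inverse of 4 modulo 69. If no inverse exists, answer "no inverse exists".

52

gcd(69, 4) by repeated division:
69 = 17*4 + 1
4 = 4*1 + 0
Since gcd(4, 69) = 1, back-substitute to write 1 as a combination:
1 = 69 − 17·4
So 4·(-17) ≡ 1 (mod 69), and -17 ≡ 52 (mod 69).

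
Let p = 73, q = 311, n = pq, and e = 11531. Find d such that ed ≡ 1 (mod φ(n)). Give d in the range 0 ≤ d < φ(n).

φ(n) = (p−1)(q−1) = 72·310 = 22320.
Need d with 11531·d ≡ 1 (mod 22320). Apply the extended Euclidean algorithm:
22320 = 1·11531 + 10789
11531 = 1·10789 + 742
10789 = 14·742 + 401
742 = 1·401 + 341
401 = 1·341 + 60
341 = 5·60 + 41
60 = 1·41 + 19
41 = 2·19 + 3
19 = 6·3 + 1
3 = 3·1 + 0
Back-substitute:
1 = 19 − 6·3
1 = −6·41 + 13·19
1 = 13·60 − 19·41
1 = −19·341 + 108·60
1 = 108·401 − 127·341
1 = −127·742 + 235·401
1 = 235·10789 − 3417·742
1 = −3417·11531 + 3652·10789
1 = 3652·22320 − 7069·11531
So 11531·(-7069) ≡ 1 (mod 22320), hence d ≡ -7069 ≡ 15251 (mod 22320).

15251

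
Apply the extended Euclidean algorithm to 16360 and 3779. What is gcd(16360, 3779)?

Repeated division:
16360 = 4×3779 + 1244
3779 = 3×1244 + 47
1244 = 26×47 + 22
47 = 2×22 + 3
22 = 7×3 + 1
3 = 3×1 + 0
gcd(16360, 3779) = 1.
Back-substituting:
1 = 22 − 7·3
1 = −7·47 + 15·22
1 = 15·1244 − 397·47
1 = −397·3779 + 1206·1244
1 = 1206·16360 − 5221·3779
So 1 = (1206)·16360 + (-5221)·3779.

1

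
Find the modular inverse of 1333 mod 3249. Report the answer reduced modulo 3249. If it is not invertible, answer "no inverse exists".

2179

gcd(3249, 1333) by repeated division:
3249 = 2*1333 + 583
1333 = 2*583 + 167
583 = 3*167 + 82
167 = 2*82 + 3
82 = 27*3 + 1
3 = 3*1 + 0
The gcd is 1. Working backward:
1 = 82 − 27·3
1 = −27·167 + 55·82
1 = 55·583 − 192·167
1 = −192·1333 + 439·583
1 = 439·3249 − 1070·1333
Thus 1333·(-1070) ≡ 1 (mod 3249); reducing, -1070 mod 3249 = 2179.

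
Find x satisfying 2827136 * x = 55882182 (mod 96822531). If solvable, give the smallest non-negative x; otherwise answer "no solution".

no solution

gcd(2827136, 96822531):
96822531 = 34×2827136 + 699907
2827136 = 4×699907 + 27508
699907 = 25×27508 + 12207
27508 = 2×12207 + 3094
12207 = 3×3094 + 2925
3094 = 1×2925 + 169
2925 = 17×169 + 52
169 = 3×52 + 13
52 = 4×13 + 0
gcd = 13, but 13 ∤ 55882182, so the congruence has no solution.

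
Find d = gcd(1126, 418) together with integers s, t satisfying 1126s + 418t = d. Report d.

Apply Euclid's algorithm to 1126 and 418:
1126 = 2*418 + 290
418 = 1*290 + 128
290 = 2*128 + 34
128 = 3*34 + 26
34 = 1*26 + 8
26 = 3*8 + 2
8 = 4*2 + 0
gcd(1126, 418) = 2.
Express as a combination:
2 = 26 − 3·8
2 = −3·34 + 4·26
2 = 4·128 − 15·34
2 = −15·290 + 34·128
2 = 34·418 − 49·290
2 = −49·1126 + 132·418
So 2 = (-49)·1126 + (132)·418.

2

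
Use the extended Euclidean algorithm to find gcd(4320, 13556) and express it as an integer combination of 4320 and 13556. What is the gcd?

Repeated division:
13556 = 3·4320 + 596
4320 = 7·596 + 148
596 = 4·148 + 4
148 = 37·4 + 0
gcd(4320, 13556) = 4.
Express as a combination:
4 = 596 − 4·148
4 = −4·4320 + 29·596
4 = 29·13556 − 91·4320
So 4 = (29)·13556 + (-91)·4320.

4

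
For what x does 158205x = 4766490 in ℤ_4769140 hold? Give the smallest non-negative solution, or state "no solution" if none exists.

First find gcd(158205, 4769140):
4769140 = 30×158205 + 22990
158205 = 6×22990 + 20265
22990 = 1×20265 + 2725
20265 = 7×2725 + 1190
2725 = 2×1190 + 345
1190 = 3×345 + 155
345 = 2×155 + 35
155 = 4×35 + 15
35 = 2×15 + 5
15 = 3×5 + 0
gcd = 5 and 5 | 4766490, so solutions exist. Divide through by 5: 31641x ≡ 953298 (mod 953828).
Now find 31641⁻¹ mod 953828:
953828 = 30·31641 + 4598
31641 = 6·4598 + 4053
4598 = 1·4053 + 545
4053 = 7·545 + 238
545 = 2·238 + 69
238 = 3·69 + 31
69 = 2·31 + 7
31 = 4·7 + 3
7 = 2·3 + 1
3 = 3·1 + 0
Back-substitute:
1 = 7 − 2·3
1 = −2·31 + 9·7
1 = 9·69 − 20·31
1 = −20·238 + 69·69
1 = 69·545 − 158·238
1 = −158·4053 + 1175·545
1 = 1175·4598 − 1333·4053
1 = −1333·31641 + 9173·4598
1 = 9173·953828 − 276523·31641
So 31641·(-276523) ≡ 1 (mod 953828), i.e. 31641⁻¹ ≡ 677305.
Then x ≡ 677305·953298 ≡ 621506 (mod 953828); the smallest non-negative solution is x = 621506.

621506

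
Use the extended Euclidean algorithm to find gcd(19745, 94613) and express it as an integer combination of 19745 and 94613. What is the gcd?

Apply Euclid's algorithm to 94613 and 19745:
94613 = 4·19745 + 15633
19745 = 1·15633 + 4112
15633 = 3·4112 + 3297
4112 = 1·3297 + 815
3297 = 4·815 + 37
815 = 22·37 + 1
37 = 37·1 + 0
gcd(19745, 94613) = 1.
Working backward:
1 = 815 − 22·37
1 = −22·3297 + 89·815
1 = 89·4112 − 111·3297
1 = −111·15633 + 422·4112
1 = 422·19745 − 533·15633
1 = −533·94613 + 2554·19745
So 1 = (-533)·94613 + (2554)·19745.

1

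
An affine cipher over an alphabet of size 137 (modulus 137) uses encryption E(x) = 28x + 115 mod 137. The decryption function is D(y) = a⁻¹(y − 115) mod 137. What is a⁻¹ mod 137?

93

gcd(137, 28) by repeated division:
137 = 4*28 + 25
28 = 1*25 + 3
25 = 8*3 + 1
3 = 3*1 + 0
The gcd is 1. Working backward:
1 = 25 − 8·3
1 = −8·28 + 9·25
1 = 9·137 − 44·28
So 28·(-44) ≡ 1 (mod 137), and -44 ≡ 93 (mod 137).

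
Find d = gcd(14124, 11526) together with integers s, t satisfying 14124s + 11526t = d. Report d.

6

Euclidean algorithm:
14124 = 1·11526 + 2598
11526 = 4·2598 + 1134
2598 = 2·1134 + 330
1134 = 3·330 + 144
330 = 2·144 + 42
144 = 3·42 + 18
42 = 2·18 + 6
18 = 3·6 + 0
gcd(14124, 11526) = 6.
Working backward:
6 = 42 − 2·18
6 = −2·144 + 7·42
6 = 7·330 − 16·144
6 = −16·1134 + 55·330
6 = 55·2598 − 126·1134
6 = −126·11526 + 559·2598
6 = 559·14124 − 685·11526
So 6 = (559)·14124 + (-685)·11526.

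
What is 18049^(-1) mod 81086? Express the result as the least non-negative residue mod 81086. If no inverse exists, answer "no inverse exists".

Extended Euclidean algorithm:
81086 = 4*18049 + 8890
18049 = 2*8890 + 269
8890 = 33*269 + 13
269 = 20*13 + 9
13 = 1*9 + 4
9 = 2*4 + 1
4 = 4*1 + 0
Since gcd(18049, 81086) = 1, back-substitute to write 1 as a combination:
1 = 9 − 2·4
1 = −2·13 + 3·9
1 = 3·269 − 62·13
1 = −62·8890 + 2049·269
1 = 2049·18049 − 4160·8890
1 = −4160·81086 + 18689·18049
So 18049·18689 ≡ 1 (mod 81086).

18689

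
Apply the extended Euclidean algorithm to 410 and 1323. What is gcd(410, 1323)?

1

Repeated division:
1323 = 3*410 + 93
410 = 4*93 + 38
93 = 2*38 + 17
38 = 2*17 + 4
17 = 4*4 + 1
4 = 4*1 + 0
gcd(410, 1323) = 1.
Express as a combination:
1 = 17 − 4·4
1 = −4·38 + 9·17
1 = 9·93 − 22·38
1 = −22·410 + 97·93
1 = 97·1323 − 313·410
So 1 = (97)·1323 + (-313)·410.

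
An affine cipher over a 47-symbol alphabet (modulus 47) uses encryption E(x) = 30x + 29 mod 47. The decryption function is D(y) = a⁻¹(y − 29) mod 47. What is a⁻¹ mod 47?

11

gcd(47, 30) by repeated division:
47 = 1*30 + 17
30 = 1*17 + 13
17 = 1*13 + 4
13 = 3*4 + 1
4 = 4*1 + 0
Since gcd(30, 47) = 1, back-substitute to write 1 as a combination:
1 = 13 − 3·4
1 = −3·17 + 4·13
1 = 4·30 − 7·17
1 = −7·47 + 11·30
So 30·11 ≡ 1 (mod 47).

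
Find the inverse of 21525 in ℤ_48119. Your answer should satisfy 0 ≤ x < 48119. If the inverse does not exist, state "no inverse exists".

Run Euclid on (48119, 21525):
48119 = 2*21525 + 5069
21525 = 4*5069 + 1249
5069 = 4*1249 + 73
1249 = 17*73 + 8
73 = 9*8 + 1
8 = 8*1 + 0
Since gcd(21525, 48119) = 1, back-substitute to write 1 as a combination:
1 = 73 − 9·8
1 = −9·1249 + 154·73
1 = 154·5069 − 625·1249
1 = −625·21525 + 2654·5069
1 = 2654·48119 − 5933·21525
Thus 21525·(-5933) ≡ 1 (mod 48119); reducing, -5933 mod 48119 = 42186.

42186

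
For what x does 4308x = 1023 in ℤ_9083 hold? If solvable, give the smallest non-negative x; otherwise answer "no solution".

7192

First find gcd(4308, 9083):
9083 = 2·4308 + 467
4308 = 9·467 + 105
467 = 4·105 + 47
105 = 2·47 + 11
47 = 4·11 + 3
11 = 3·3 + 2
3 = 1·2 + 1
2 = 2·1 + 0
gcd = 1, so a unique solution mod 9083 exists.
Back-substitute for the Bézout coefficients:
1 = 3 − 2
1 = −11 + 4·3
1 = 4·47 − 17·11
1 = −17·105 + 38·47
1 = 38·467 − 169·105
1 = −169·4308 + 1559·467
1 = 1559·9083 − 3287·4308
So 4308·(-3287) ≡ 1 (mod 9083), giving 4308⁻¹ ≡ 5796.
x ≡ 4308⁻¹·1023 ≡ 5796·1023 ≡ 7192 (mod 9083).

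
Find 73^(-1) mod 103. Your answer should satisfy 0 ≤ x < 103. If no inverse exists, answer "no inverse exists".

Apply the Euclidean algorithm to 103 and 73:
103 = 1*73 + 30
73 = 2*30 + 13
30 = 2*13 + 4
13 = 3*4 + 1
4 = 4*1 + 0
Since gcd(73, 103) = 1, back-substitute to write 1 as a combination:
1 = 13 − 3·4
1 = −3·30 + 7·13
1 = 7·73 − 17·30
1 = −17·103 + 24·73
So 73·24 ≡ 1 (mod 103).

24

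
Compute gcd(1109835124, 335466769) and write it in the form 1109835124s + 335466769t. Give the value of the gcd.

Apply Euclid's algorithm to 1109835124 and 335466769:
1109835124 = 3·335466769 + 103434817
335466769 = 3·103434817 + 25162318
103434817 = 4·25162318 + 2785545
25162318 = 9·2785545 + 92413
2785545 = 30·92413 + 13155
92413 = 7·13155 + 328
13155 = 40·328 + 35
328 = 9·35 + 13
35 = 2·13 + 9
13 = 1·9 + 4
9 = 2·4 + 1
4 = 4·1 + 0
gcd(1109835124, 335466769) = 1.
Back-substituting:
1 = 9 − 2·4
1 = −2·13 + 3·9
1 = 3·35 − 8·13
1 = −8·328 + 75·35
1 = 75·13155 − 3008·328
1 = −3008·92413 + 21131·13155
1 = 21131·2785545 − 636938·92413
1 = −636938·25162318 + 5753573·2785545
1 = 5753573·103434817 − 23651230·25162318
1 = −23651230·335466769 + 76707263·103434817
1 = 76707263·1109835124 − 253773019·335466769
So 1 = (76707263)·1109835124 + (-253773019)·335466769.

1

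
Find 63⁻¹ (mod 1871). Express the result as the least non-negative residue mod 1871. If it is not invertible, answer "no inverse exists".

Extended Euclidean algorithm:
1871 = 29×63 + 44
63 = 1×44 + 19
44 = 2×19 + 6
19 = 3×6 + 1
6 = 6×1 + 0
gcd = 1, so the inverse exists. Back-substitute:
1 = 19 − 3·6
1 = −3·44 + 7·19
1 = 7·63 − 10·44
1 = −10·1871 + 297·63
So 63·297 ≡ 1 (mod 1871).

297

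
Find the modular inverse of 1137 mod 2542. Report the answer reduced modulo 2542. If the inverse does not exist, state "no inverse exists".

Extended Euclidean algorithm:
2542 = 2*1137 + 268
1137 = 4*268 + 65
268 = 4*65 + 8
65 = 8*8 + 1
8 = 8*1 + 0
The gcd is 1. Working backward:
1 = 65 − 8·8
1 = −8·268 + 33·65
1 = 33·1137 − 140·268
1 = −140·2542 + 313·1137
So 1137·313 ≡ 1 (mod 2542).

313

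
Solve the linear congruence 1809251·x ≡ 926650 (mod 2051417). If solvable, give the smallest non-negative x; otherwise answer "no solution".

1037488

First find gcd(1809251, 2051417):
2051417 = 1·1809251 + 242166
1809251 = 7·242166 + 114089
242166 = 2·114089 + 13988
114089 = 8·13988 + 2185
13988 = 6·2185 + 878
2185 = 2·878 + 429
878 = 2·429 + 20
429 = 21·20 + 9
20 = 2·9 + 2
9 = 4·2 + 1
2 = 2·1 + 0
gcd = 1, so a unique solution mod 2051417 exists.
Back-substitute for the Bézout coefficients:
1 = 9 − 4·2
1 = −4·20 + 9·9
1 = 9·429 − 193·20
1 = −193·878 + 395·429
1 = 395·2185 − 983·878
1 = −983·13988 + 6293·2185
1 = 6293·114089 − 51327·13988
1 = −51327·242166 + 108947·114089
1 = 108947·1809251 − 813956·242166
1 = −813956·2051417 + 922903·1809251
So 1809251·(922903) ≡ 1 (mod 2051417), giving 1809251⁻¹ ≡ 922903.
x ≡ 1809251⁻¹·926650 ≡ 922903·926650 ≡ 1037488 (mod 2051417).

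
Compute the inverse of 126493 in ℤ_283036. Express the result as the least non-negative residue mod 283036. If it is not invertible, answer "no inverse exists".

Run Euclid on (283036, 126493):
283036 = 2·126493 + 30050
126493 = 4·30050 + 6293
30050 = 4·6293 + 4878
6293 = 1·4878 + 1415
4878 = 3·1415 + 633
1415 = 2·633 + 149
633 = 4·149 + 37
149 = 4·37 + 1
37 = 37·1 + 0
The gcd is 1. Working backward:
1 = 149 − 4·37
1 = −4·633 + 17·149
1 = 17·1415 − 38·633
1 = −38·4878 + 131·1415
1 = 131·6293 − 169·4878
1 = −169·30050 + 807·6293
1 = 807·126493 − 3397·30050
1 = −3397·283036 + 7601·126493
So 126493·7601 ≡ 1 (mod 283036).

7601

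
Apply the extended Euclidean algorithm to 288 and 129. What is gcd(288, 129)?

3

Apply Euclid's algorithm to 288 and 129:
288 = 2×129 + 30
129 = 4×30 + 9
30 = 3×9 + 3
9 = 3×3 + 0
gcd(288, 129) = 3.
Express as a combination:
3 = 30 − 3·9
3 = −3·129 + 13·30
3 = 13·288 − 29·129
So 3 = (13)·288 + (-29)·129.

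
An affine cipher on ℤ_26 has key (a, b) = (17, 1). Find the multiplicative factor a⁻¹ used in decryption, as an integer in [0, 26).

23

Extended Euclidean algorithm:
26 = 1×17 + 9
17 = 1×9 + 8
9 = 1×8 + 1
8 = 8×1 + 0
The gcd is 1. Working backward:
1 = 9 − 8
1 = −17 + 2·9
1 = 2·26 − 3·17
Hence 17⁻¹ ≡ -3 ≡ 23 (mod 26).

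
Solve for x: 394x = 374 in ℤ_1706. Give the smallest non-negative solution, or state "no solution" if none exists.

789

First find gcd(394, 1706):
1706 = 4*394 + 130
394 = 3*130 + 4
130 = 32*4 + 2
4 = 2*2 + 0
gcd = 2 and 2 | 374, so solutions exist. Divide through by 2: 197x ≡ 187 (mod 853).
Now find 197⁻¹ mod 853:
853 = 4×197 + 65
197 = 3×65 + 2
65 = 32×2 + 1
2 = 2×1 + 0
Back-substitute:
1 = 65 − 32·2
1 = −32·197 + 97·65
1 = 97·853 − 420·197
So 197·(-420) ≡ 1 (mod 853), i.e. 197⁻¹ ≡ 433.
Then x ≡ 433·187 ≡ 789 (mod 853); the smallest non-negative solution is x = 789.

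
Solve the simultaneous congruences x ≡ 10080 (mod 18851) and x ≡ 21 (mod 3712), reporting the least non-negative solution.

52019989

Write x = 10080 + 18851·k. Then 18851·k ≡ 21 − 10080 ≡ 1077 (mod 3712).
Need 18851⁻¹ mod 3712. Extended Euclid on (3712, 291):
3712 = 12*291 + 220
291 = 1*220 + 71
220 = 3*71 + 7
71 = 10*7 + 1
7 = 7*1 + 0
Back-substitute:
1 = 71 − 10·7
1 = −10·220 + 31·71
1 = 31·291 − 41·220
1 = −41·3712 + 523·291
18851⁻¹ ≡ 523 (mod 3712), so k ≡ 523·1077 ≡ 2759 (mod 3712).
x = 10080 + 18851·2759 = 52019989.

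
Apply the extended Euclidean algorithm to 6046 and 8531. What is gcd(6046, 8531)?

Apply Euclid's algorithm to 8531 and 6046:
8531 = 1·6046 + 2485
6046 = 2·2485 + 1076
2485 = 2·1076 + 333
1076 = 3·333 + 77
333 = 4·77 + 25
77 = 3·25 + 2
25 = 12·2 + 1
2 = 2·1 + 0
gcd(6046, 8531) = 1.
Back-substituting:
1 = 25 − 12·2
1 = −12·77 + 37·25
1 = 37·333 − 160·77
1 = −160·1076 + 517·333
1 = 517·2485 − 1194·1076
1 = −1194·6046 + 2905·2485
1 = 2905·8531 − 4099·6046
So 1 = (2905)·8531 + (-4099)·6046.

1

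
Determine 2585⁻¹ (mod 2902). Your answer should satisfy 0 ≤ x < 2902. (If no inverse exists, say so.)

Extended Euclidean algorithm:
2902 = 1×2585 + 317
2585 = 8×317 + 49
317 = 6×49 + 23
49 = 2×23 + 3
23 = 7×3 + 2
3 = 1×2 + 1
2 = 2×1 + 0
Since gcd(2585, 2902) = 1, back-substitute to write 1 as a combination:
1 = 3 − 2
1 = −23 + 8·3
1 = 8·49 − 17·23
1 = −17·317 + 110·49
1 = 110·2585 − 897·317
1 = −897·2902 + 1007·2585
So 2585·1007 ≡ 1 (mod 2902).

1007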